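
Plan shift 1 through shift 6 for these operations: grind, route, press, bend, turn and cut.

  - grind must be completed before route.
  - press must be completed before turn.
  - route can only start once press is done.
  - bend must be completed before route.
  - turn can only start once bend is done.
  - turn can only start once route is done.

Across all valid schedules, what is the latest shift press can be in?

Downstream work caps press at shift 4.
press at shift 4 is achievable: bend=shift 1, press=shift 4, cut=shift 1, route=shift 5, grind=shift 1, turn=shift 6.

shift 4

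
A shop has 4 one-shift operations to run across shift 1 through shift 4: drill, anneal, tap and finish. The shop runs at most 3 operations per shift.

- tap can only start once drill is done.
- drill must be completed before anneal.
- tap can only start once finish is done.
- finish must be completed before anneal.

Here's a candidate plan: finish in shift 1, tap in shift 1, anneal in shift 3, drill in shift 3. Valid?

finish must be completed before anneal — holds.
drill must be completed before anneal — violated.
tap can only start once finish is done — violated.
tap can only start once drill is done — violated.
The shop runs at most 3 operations per shift — holds.

No. tap can only start once drill is done is not satisfied.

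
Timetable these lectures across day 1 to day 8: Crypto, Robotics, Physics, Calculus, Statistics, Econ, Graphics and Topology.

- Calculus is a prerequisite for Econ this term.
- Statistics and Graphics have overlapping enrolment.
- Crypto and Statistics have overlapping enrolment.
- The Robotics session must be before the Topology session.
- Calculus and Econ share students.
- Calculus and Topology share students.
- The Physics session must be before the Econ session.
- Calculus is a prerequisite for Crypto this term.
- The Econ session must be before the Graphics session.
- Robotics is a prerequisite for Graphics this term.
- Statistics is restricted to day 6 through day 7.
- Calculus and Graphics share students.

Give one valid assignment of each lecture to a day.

Calculus in day 1; Graphics in day 3; Physics in day 1; Topology in day 2; Econ in day 2; Crypto in day 2; Statistics in day 6; Robotics in day 1

Checking: Calculus(day 1) before Crypto(day 2); Robotics(day 1) before Topology(day 2); Robotics(day 1) before Graphics(day 3); Econ(day 2) before Graphics(day 3); Calculus(day 1) before Econ(day 2); Physics(day 1) before Econ(day 2); Calculus(day 1) != Econ(day 2); Statistics(day 6) != Graphics(day 3); Calculus(day 1) != Graphics(day 3); Calculus(day 1) != Topology(day 2); Crypto(day 2) != Statistics(day 6); Statistics=day 6 in [day 6,day 7].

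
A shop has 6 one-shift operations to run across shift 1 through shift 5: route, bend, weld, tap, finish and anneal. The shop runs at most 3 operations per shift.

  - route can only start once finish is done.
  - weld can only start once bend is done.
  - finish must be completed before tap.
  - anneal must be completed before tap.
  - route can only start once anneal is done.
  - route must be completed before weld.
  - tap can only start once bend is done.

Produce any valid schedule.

anneal in shift 1, route in shift 2, weld in shift 3, finish in shift 1, bend in shift 1, tap in shift 2

Checking: anneal(shift 1) before tap(shift 2); finish(shift 1) before route(shift 2); bend(shift 1) before tap(shift 2); anneal(shift 1) before route(shift 2); finish(shift 1) before tap(shift 2); route(shift 2) before weld(shift 3); bend(shift 1) before weld(shift 3); max 3 per shift (cap 3).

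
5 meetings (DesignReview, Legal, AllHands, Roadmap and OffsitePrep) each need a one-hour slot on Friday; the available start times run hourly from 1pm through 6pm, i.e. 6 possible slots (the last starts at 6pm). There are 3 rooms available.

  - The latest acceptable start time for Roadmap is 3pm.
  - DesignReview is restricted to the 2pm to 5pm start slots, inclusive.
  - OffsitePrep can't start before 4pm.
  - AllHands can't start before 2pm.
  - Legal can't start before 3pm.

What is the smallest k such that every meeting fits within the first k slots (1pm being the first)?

With at most 3 per slot and 5 meetings, at least 2 slots are needed.
OffsitePrep can't be placed before 4pm — that is slot 4 counting from 1pm — so the schedule must run through at least 4 slots.
4 works (last occupied slot: 4pm): for example Roadmap=1pm; Legal=3pm; AllHands=2pm; DesignReview=2pm; OffsitePrep=4pm.

4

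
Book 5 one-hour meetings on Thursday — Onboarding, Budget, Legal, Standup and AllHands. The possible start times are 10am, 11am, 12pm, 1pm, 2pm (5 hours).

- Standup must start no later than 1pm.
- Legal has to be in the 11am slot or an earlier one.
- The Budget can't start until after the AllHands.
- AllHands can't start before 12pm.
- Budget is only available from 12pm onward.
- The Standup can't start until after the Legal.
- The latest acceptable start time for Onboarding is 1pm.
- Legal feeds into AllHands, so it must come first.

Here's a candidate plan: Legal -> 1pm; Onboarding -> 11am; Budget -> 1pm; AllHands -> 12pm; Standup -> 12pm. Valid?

The latest acceptable start time for Onboarding is 1pm — holds.
The Budget can't start until after the AllHands — holds.
Legal feeds into AllHands, so it must come first — violated.
Legal has to be in the 11am slot or an earlier one — violated.
AllHands can't start before 12pm — holds.
The Standup can't start until after the Legal — violated.
Budget is only available from 12pm onward — holds.
Standup must start no later than 1pm — holds.

No. Legal has to be in the 11am slot or an earlier one is not satisfied.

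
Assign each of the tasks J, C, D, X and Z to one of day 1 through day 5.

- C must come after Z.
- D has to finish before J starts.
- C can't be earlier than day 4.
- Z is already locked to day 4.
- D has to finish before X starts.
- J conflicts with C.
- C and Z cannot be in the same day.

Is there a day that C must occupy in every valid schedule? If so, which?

C's window is day 4–day 5.
Z is fixed at day 4, and C can't share a day with Z.
So C must be day 5.

day 5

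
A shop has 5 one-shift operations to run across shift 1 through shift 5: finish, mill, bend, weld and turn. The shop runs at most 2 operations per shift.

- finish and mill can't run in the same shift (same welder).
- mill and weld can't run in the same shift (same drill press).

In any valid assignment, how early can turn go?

shift 1

turn at shift 1 is achievable: turn in shift 1, weld in shift 3, bend in shift 2, mill in shift 2, finish in shift 1.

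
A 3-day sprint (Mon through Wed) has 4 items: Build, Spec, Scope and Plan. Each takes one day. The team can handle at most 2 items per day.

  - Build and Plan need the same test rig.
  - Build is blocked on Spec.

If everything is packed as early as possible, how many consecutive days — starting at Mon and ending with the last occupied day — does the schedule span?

The precedence chain requires at least 2 distinct days.
With at most 2 per day and 4 work items, at least 2 days are needed.
2 works (last occupied day: Tue): for example Plan=Mon; Scope=Tue; Spec=Mon; Build=Tue.

2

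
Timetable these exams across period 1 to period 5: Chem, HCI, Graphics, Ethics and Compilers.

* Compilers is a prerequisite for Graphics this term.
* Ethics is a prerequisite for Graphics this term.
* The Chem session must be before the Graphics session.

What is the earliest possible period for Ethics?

Downstream work caps Ethics at period 4.
Ethics at period 1 is achievable: Ethics -> period 1; Graphics -> period 2; Chem -> period 1; HCI -> period 1; Compilers -> period 1.

period 1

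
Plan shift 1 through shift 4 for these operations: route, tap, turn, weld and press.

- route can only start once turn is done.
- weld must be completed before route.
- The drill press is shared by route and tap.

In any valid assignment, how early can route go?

Precedence pushes route to at least shift 2.
route at shift 2 is achievable: turn -> shift 1, press -> shift 1, route -> shift 2, tap -> shift 1, weld -> shift 1.

shift 2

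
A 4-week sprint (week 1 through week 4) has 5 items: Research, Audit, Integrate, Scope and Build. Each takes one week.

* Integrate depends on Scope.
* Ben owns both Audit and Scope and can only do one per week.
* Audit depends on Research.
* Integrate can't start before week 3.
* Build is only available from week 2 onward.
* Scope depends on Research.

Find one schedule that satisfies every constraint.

Build in week 2, Audit in week 3, Scope in week 2, Integrate in week 3, Research in week 1

Checking: Research(week 1) before Scope(week 2); Research(week 1) before Audit(week 3); Scope(week 2) before Integrate(week 3); Audit(week 3) != Scope(week 2); Integrate=week 3 in [week 3,week 4]; Build=week 2 in [week 2,week 4].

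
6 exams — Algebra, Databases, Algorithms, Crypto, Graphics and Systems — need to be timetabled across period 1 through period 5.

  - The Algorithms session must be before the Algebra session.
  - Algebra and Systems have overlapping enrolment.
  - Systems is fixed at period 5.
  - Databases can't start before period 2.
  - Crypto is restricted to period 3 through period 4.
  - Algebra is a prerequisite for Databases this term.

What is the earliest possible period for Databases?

Databases is available from period 2; precedence pushes Databases to at least period 3.
Databases at period 3 is achievable: Algorithms in period 1; Algebra in period 2; Graphics in period 1; Databases in period 3; Systems in period 5; Crypto in period 3.

period 3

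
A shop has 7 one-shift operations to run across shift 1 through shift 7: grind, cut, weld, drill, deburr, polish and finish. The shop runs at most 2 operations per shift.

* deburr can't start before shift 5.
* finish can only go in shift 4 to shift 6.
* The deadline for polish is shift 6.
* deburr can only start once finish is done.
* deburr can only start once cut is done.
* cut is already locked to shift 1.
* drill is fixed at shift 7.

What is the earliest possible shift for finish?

shift 4

Finish is available from shift 4; finish's own window allows nothing later than shift 6.
finish at shift 4 is achievable: weld -> shift 2, cut -> shift 1, polish -> shift 1, finish -> shift 4, grind -> shift 2, drill -> shift 7, deburr -> shift 5.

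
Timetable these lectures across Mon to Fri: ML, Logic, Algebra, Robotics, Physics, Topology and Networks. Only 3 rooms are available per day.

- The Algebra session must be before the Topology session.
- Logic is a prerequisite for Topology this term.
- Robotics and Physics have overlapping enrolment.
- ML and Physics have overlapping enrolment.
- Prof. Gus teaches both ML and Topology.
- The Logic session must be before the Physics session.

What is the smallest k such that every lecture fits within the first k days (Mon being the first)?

3 days

The precedence chain requires at least 2 distinct days.
With at most 3 per day and 7 lectures, at least 3 days are needed.
3 works (last occupied day: Wed): for example Topology in Tue, Robotics in Wed, Physics in Tue, ML in Mon, Logic in Mon, Networks in Tue, Algebra in Mon.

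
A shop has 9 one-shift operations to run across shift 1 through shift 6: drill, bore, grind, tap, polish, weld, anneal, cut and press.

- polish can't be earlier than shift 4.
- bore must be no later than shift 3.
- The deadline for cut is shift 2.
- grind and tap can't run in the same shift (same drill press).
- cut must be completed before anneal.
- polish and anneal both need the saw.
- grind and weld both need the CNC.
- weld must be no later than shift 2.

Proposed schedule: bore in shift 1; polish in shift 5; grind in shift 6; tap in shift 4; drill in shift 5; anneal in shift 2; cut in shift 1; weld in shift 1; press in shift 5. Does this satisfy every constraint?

Valid

polish and anneal both need the saw — holds.
weld must be no later than shift 2 — holds.
grind and tap can't run in the same shift (same drill press) — holds.
polish can't be earlier than shift 4 — holds.
The deadline for cut is shift 2 — holds.
cut must be completed before anneal — holds.
bore must be no later than shift 3 — holds.
grind and weld both need the CNC — holds.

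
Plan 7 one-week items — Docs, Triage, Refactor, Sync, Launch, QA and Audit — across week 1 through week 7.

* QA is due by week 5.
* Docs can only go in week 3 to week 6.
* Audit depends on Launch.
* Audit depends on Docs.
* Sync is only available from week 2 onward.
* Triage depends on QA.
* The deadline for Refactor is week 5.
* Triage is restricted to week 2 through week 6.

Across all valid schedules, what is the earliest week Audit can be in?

Precedence pushes Audit to at least week 4.
Audit at week 4 is achievable: Docs -> week 3; Refactor -> week 1; Triage -> week 2; Launch -> week 1; Audit -> week 4; QA -> week 1; Sync -> week 2.

week 4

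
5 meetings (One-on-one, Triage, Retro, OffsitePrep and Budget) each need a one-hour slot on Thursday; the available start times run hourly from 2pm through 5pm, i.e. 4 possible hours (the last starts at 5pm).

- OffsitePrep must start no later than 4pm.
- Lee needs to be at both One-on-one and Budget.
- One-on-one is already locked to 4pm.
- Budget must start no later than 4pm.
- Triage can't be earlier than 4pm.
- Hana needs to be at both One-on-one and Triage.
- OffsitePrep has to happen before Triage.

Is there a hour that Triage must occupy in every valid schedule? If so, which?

Triage's window is 4pm–5pm.
One-on-one is fixed at 4pm, and Triage can't share a hour with One-on-one.
So Triage must be 5pm.

5pm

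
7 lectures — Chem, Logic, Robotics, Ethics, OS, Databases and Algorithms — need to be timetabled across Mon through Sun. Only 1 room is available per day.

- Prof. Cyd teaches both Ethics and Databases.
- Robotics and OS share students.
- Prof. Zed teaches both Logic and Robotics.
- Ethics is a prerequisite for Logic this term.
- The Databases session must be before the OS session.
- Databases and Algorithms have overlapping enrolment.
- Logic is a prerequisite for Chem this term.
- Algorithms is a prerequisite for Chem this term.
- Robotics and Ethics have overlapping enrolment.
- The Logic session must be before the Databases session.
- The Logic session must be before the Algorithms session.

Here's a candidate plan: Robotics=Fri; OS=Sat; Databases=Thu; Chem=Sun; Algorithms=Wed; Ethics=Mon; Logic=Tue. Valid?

Valid

Algorithms is a prerequisite for Chem this term — holds.
Ethics is a prerequisite for Logic this term — holds.
Logic is a prerequisite for Chem this term — holds.
Robotics and OS share students — holds.
Prof. Cyd teaches both Ethics and Databases — holds.
Databases and Algorithms have overlapping enrolment — holds.
The Databases session must be before the OS session — holds.
The Logic session must be before the Algorithms session — holds.
Robotics and Ethics have overlapping enrolment — holds.
Only 1 room is available per day — holds.
The Logic session must be before the Databases session — holds.
Prof. Zed teaches both Logic and Robotics — holds.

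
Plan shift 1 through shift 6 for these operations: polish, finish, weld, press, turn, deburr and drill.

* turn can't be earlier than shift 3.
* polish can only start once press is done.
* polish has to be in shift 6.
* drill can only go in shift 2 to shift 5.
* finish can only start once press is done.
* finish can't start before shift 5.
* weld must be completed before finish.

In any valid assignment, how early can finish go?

Finish is available from shift 5.
finish at shift 5 is achievable: drill in shift 2; deburr in shift 1; turn in shift 3; press in shift 1; weld in shift 1; polish in shift 6; finish in shift 5.

shift 5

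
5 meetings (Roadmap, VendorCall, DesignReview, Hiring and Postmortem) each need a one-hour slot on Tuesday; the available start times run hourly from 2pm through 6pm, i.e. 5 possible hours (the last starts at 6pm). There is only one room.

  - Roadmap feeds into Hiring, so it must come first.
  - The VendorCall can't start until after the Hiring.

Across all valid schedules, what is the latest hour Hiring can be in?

Precedence pushes Hiring to at least 3pm; downstream work caps Hiring at 5pm.
Hiring at 5pm is achievable: Postmortem in 4pm, Roadmap in 2pm, DesignReview in 3pm, Hiring in 5pm, VendorCall in 6pm.

5pm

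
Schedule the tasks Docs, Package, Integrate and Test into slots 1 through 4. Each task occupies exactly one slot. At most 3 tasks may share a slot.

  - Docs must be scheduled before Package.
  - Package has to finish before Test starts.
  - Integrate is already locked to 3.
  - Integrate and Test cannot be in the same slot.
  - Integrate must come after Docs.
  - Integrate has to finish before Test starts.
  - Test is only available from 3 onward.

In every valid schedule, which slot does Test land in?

Test's window is 3–4.
Integrate is fixed at 3, and Test can't share a slot with Integrate.
So Test must be 4.

4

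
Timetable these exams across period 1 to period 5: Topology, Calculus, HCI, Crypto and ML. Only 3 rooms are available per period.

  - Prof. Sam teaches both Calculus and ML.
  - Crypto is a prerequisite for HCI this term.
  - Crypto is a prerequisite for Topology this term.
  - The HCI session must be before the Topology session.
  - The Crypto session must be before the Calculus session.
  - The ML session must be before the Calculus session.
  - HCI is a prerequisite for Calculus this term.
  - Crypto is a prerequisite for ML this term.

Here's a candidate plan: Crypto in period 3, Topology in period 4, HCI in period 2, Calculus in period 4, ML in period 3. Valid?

No — it violates: Crypto is a prerequisite for HCI this term

The ML session must be before the Calculus session — holds.
Only 3 rooms are available per period — holds.
Prof. Sam teaches both Calculus and ML — holds.
The Crypto session must be before the Calculus session — holds.
Crypto is a prerequisite for ML this term — violated.
Crypto is a prerequisite for HCI this term — violated.
The HCI session must be before the Topology session — holds.
Crypto is a prerequisite for Topology this term — holds.
HCI is a prerequisite for Calculus this term — holds.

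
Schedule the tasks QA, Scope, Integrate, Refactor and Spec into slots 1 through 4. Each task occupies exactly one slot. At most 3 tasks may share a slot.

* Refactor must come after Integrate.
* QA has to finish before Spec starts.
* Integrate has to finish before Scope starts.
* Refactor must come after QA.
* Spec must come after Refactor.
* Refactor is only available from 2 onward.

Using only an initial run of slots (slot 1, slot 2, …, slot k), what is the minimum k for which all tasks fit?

3

The precedence chain requires at least 3 distinct slots.
With at most 3 per slot and 5 tasks, at least 2 slots are needed.
3 works (last occupied slot: 3): for example Spec=3; Scope=2; Integrate=1; QA=1; Refactor=2.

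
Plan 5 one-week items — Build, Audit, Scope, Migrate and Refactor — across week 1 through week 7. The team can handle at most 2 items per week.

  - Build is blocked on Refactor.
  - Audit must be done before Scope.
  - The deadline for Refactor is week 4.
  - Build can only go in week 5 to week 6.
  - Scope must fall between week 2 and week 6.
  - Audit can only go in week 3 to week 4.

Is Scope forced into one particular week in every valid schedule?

Scope can be week 4 (e.g. Scope -> week 4, Refactor -> week 1, Build -> week 5, Audit -> week 3, Migrate -> week 1) or week 5 (e.g. Build -> week 5, Migrate -> week 1, Scope -> week 5, Audit -> week 3, Refactor -> week 1).

No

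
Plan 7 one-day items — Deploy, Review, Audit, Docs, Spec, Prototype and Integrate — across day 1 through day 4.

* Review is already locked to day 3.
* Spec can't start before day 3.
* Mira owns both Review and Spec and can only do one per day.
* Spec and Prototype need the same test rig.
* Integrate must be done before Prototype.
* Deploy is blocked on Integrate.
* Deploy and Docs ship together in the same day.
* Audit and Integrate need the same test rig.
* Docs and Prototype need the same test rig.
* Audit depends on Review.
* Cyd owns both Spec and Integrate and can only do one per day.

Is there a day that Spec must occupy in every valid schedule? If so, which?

day 4

Spec's window is day 3–day 4.
Review is fixed at day 3, and Spec can't share a day with Review.
So Spec must be day 4.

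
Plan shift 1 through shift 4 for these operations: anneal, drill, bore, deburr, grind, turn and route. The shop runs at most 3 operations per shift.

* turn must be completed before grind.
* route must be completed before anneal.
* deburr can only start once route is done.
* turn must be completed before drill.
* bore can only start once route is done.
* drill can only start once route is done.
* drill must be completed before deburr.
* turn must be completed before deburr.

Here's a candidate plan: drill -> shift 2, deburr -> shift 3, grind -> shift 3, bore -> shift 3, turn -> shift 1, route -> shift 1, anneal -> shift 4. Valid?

turn must be completed before drill — holds.
turn must be completed before grind — holds.
bore can only start once route is done — holds.
deburr can only start once route is done — holds.
drill must be completed before deburr — holds.
drill can only start once route is done — holds.
turn must be completed before deburr — holds.
route must be completed before anneal — holds.
The shop runs at most 3 operations per shift — holds.

Yes, all constraints hold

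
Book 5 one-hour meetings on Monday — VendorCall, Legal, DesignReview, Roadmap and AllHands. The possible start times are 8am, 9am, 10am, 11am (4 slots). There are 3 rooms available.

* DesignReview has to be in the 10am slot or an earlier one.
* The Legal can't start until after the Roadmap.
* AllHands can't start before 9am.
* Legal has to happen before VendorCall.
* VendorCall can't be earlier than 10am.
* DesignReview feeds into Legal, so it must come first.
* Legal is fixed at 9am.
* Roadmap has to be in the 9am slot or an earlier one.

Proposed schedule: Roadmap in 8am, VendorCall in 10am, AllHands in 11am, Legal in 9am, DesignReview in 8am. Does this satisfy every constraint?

Legal is fixed at 9am — holds.
DesignReview has to be in the 10am slot or an earlier one — holds.
DesignReview feeds into Legal, so it must come first — holds.
There are 3 rooms available — holds.
Legal has to happen before VendorCall — holds.
VendorCall can't be earlier than 10am — holds.
AllHands can't start before 9am — holds.
The Legal can't start until after the Roadmap — holds.
Roadmap has to be in the 9am slot or an earlier one — holds.

Valid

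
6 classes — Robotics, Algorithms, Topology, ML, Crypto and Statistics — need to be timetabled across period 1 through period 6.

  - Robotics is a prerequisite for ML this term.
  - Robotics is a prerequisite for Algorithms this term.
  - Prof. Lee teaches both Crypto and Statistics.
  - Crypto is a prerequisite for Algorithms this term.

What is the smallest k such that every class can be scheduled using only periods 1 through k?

2 periods

The precedence chain requires at least 2 distinct periods.
2 works (last occupied period: period 2): for example Robotics in period 1, Topology in period 1, Statistics in period 2, ML in period 2, Algorithms in period 2, Crypto in period 1.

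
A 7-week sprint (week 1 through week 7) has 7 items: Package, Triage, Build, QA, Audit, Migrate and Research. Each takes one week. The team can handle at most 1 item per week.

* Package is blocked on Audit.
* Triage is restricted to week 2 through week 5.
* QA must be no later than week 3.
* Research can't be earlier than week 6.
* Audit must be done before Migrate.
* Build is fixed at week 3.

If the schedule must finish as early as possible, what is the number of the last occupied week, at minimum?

The precedence chain requires at least 2 distinct weeks.
With at most 1 per week and 7 tasks, at least 7 weeks are needed.
Research can't be placed before week 6, so the schedule must run through at least week 6.
7 works (last occupied week: week 7): for example Research in week 6, QA in week 1, Triage in week 2, Build in week 3, Package in week 5, Migrate in week 7, Audit in week 4.

7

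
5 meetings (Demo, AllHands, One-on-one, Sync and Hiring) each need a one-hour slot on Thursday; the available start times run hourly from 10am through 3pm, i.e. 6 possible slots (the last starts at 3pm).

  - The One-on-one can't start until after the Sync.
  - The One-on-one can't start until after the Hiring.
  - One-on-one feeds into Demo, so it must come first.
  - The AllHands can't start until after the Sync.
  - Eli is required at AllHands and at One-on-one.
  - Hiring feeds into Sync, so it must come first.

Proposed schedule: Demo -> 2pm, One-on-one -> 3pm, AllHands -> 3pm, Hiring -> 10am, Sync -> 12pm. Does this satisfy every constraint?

The One-on-one can't start until after the Hiring — holds.
The AllHands can't start until after the Sync — holds.
One-on-one feeds into Demo, so it must come first — violated.
Hiring feeds into Sync, so it must come first — holds.
The One-on-one can't start until after the Sync — holds.
Eli is required at AllHands and at One-on-one — violated.

No — it violates: One-on-one feeds into Demo, so it must come first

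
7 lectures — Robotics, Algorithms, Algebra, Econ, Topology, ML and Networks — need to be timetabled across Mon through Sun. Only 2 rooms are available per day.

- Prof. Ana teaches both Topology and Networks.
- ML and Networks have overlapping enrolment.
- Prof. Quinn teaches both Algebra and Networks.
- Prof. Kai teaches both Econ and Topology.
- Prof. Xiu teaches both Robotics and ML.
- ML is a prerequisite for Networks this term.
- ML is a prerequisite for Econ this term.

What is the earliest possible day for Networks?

Precedence pushes Networks to at least Tue.
Networks at Tue is achievable: ML=Mon, Algebra=Wed, Networks=Tue, Topology=Thu, Robotics=Wed, Econ=Tue, Algorithms=Mon.

Tue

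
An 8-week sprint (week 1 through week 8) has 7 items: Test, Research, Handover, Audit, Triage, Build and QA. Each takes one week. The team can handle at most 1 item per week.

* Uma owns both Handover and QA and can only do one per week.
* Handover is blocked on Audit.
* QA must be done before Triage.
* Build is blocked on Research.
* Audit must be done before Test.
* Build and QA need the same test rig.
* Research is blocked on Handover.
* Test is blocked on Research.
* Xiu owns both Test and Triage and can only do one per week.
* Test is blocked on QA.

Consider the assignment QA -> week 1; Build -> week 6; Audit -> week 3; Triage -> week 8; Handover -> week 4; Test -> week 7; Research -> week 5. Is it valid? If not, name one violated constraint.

Yes, all constraints hold

Uma owns both Handover and QA and can only do one per week — holds.
The team can handle at most 1 item per week — holds.
Xiu owns both Test and Triage and can only do one per week — holds.
Build is blocked on Research — holds.
Handover is blocked on Audit — holds.
Build and QA need the same test rig — holds.
Research is blocked on Handover — holds.
Test is blocked on QA — holds.
Audit must be done before Test — holds.
Test is blocked on Research — holds.
QA must be done before Triage — holds.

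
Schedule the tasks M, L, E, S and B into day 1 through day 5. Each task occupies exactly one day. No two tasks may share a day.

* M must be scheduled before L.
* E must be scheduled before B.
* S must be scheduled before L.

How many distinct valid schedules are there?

Splitting on M: it can be day 1 (6), day 2 (6), day 3 (5), day 4 (3). Listing each branch's schedules as (L, E, S, B) by day number:
M=day 1: (3,4,2,5) (4,2,3,5) (4,3,2,5) (5,2,3,4) (5,2,4,3) (5,3,2,4) — 6.
M=day 2: (3,4,1,5) (4,1,3,5) (4,3,1,5) (5,1,3,4) (5,1,4,3) (5,3,1,4) — 6.
M=day 3: (4,1,2,5) (4,2,1,5) (5,1,2,4) (5,1,4,2) (5,2,1,4) — 5.
M=day 4: (5,1,2,3) (5,1,3,2) (5,2,1,3) — 3.
Summing: 6 + 6 + 5 + 3 = 20.

20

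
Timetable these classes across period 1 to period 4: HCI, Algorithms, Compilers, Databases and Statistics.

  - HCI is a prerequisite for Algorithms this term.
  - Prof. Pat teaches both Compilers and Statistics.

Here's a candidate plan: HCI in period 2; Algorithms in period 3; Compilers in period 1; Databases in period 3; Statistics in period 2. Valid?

Prof. Pat teaches both Compilers and Statistics — holds.
HCI is a prerequisite for Algorithms this term — holds.

Yes, all constraints hold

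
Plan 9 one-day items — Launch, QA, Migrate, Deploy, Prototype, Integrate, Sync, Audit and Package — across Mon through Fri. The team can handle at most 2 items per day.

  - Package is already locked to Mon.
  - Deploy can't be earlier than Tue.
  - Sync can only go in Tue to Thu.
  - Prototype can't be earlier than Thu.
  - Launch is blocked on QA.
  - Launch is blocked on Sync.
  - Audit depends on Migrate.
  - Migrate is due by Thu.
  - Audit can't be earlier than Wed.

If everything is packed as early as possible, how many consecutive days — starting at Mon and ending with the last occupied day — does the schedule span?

The precedence chain requires at least 2 distinct days.
With at most 2 per day and 9 work items, at least 5 days are needed.
Prototype can't be placed before Thu — that is day 4 counting from Mon — so the schedule must run through at least 4 days.
5 works (last occupied day: Fri): for example Deploy in Tue, Audit in Wed, QA in Wed, Integrate in Fri, Package in Mon, Migrate in Mon, Prototype in Thu, Sync in Tue, Launch in Thu.

5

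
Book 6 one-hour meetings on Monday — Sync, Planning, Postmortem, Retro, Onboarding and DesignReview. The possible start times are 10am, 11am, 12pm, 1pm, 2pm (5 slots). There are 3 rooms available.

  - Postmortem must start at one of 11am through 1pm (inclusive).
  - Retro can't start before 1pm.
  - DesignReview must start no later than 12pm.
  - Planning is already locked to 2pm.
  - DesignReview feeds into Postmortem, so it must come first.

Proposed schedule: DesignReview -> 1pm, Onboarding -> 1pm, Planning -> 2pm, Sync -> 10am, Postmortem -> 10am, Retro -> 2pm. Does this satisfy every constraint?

Retro can't start before 1pm — holds.
DesignReview feeds into Postmortem, so it must come first — violated.
There are 3 rooms available — holds.
Planning is already locked to 2pm — holds.
Postmortem must start at one of 11am through 1pm (inclusive) — violated.
DesignReview must start no later than 12pm — violated.

No — it violates: DesignReview feeds into Postmortem, so it must come first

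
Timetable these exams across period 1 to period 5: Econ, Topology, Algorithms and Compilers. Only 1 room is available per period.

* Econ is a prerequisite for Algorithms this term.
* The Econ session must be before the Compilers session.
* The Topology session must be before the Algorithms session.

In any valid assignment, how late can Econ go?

Downstream work caps Econ at period 4.
Econ at period 3 is achievable: Topology=period 1, Algorithms=period 4, Econ=period 3, Compilers=period 5.
Nothing later works — the capacity limit rule out every period after period 3.

period 3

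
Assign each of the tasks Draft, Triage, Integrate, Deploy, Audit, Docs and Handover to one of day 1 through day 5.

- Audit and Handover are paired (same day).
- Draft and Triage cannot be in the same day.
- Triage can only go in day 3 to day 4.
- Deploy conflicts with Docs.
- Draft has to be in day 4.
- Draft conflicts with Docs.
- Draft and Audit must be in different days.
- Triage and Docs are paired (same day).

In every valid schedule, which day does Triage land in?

day 3

Triage's window is day 3–day 4.
Draft is fixed at day 4, and Triage can't share a day with Draft.
So Triage must be day 3.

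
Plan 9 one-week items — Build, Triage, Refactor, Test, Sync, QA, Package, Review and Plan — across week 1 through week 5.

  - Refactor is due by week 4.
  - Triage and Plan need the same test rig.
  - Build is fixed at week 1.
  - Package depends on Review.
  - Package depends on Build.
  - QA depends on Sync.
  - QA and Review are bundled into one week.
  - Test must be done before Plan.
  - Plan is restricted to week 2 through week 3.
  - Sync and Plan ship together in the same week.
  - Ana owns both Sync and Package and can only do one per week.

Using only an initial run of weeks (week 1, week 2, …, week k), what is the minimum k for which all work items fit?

The precedence chain requires at least 4 distinct weeks.
4 works (last occupied week: week 4): for example Build=week 1; Review=week 3; Refactor=week 1; Package=week 4; Sync=week 2; Plan=week 2; QA=week 3; Test=week 1; Triage=week 1.

4 weeks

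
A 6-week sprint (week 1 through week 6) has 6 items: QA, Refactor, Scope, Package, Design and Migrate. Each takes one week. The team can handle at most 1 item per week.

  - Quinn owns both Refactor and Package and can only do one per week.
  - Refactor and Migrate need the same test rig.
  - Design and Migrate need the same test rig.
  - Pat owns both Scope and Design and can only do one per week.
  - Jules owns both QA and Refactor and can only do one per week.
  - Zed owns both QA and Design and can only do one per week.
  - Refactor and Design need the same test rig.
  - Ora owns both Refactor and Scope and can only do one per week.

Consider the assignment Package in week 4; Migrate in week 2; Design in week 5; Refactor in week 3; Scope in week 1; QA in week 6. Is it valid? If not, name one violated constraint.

Yes

Zed owns both QA and Design and can only do one per week — holds.
The team can handle at most 1 item per week — holds.
Jules owns both QA and Refactor and can only do one per week — holds.
Refactor and Migrate need the same test rig — holds.
Design and Migrate need the same test rig — holds.
Ora owns both Refactor and Scope and can only do one per week — holds.
Pat owns both Scope and Design and can only do one per week — holds.
Quinn owns both Refactor and Package and can only do one per week — holds.
Refactor and Design need the same test rig — holds.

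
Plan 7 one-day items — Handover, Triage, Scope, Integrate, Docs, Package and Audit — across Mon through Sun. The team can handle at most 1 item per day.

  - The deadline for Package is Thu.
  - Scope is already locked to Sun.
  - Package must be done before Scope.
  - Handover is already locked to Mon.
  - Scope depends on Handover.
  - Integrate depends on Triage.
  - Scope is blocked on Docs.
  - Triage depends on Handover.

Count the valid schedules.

Splitting on Triage: it can be Tue (12), Wed (10), Thu (8), Fri (6). Listing each branch's schedules as (Handover, Scope, Integrate, Docs, Package, Audit):
Triage=Tue: (Mon,Sun,Wed,Fri,Thu,Sat) (Mon,Sun,Wed,Sat,Thu,Fri) (Mon,Sun,Thu,Fri,Wed,Sat) (Mon,Sun,Thu,Sat,Wed,Fri) (Mon,Sun,Fri,Wed,Thu,Sat) (Mon,Sun,Fri,Thu,Wed,Sat) (Mon,Sun,Fri,Sat,Wed,Thu) (Mon,Sun,Fri,Sat,Thu,Wed) (Mon,Sun,Sat,Wed,Thu,Fri) (Mon,Sun,Sat,Thu,Wed,Fri) (Mon,Sun,Sat,Fri,Wed,Thu) (Mon,Sun,Sat,Fri,Thu,Wed) — 12.
Triage=Wed: (Mon,Sun,Thu,Fri,Tue,Sat) (Mon,Sun,Thu,Sat,Tue,Fri) (Mon,Sun,Fri,Tue,Thu,Sat) (Mon,Sun,Fri,Thu,Tue,Sat) (Mon,Sun,Fri,Sat,Tue,Thu) (Mon,Sun,Fri,Sat,Thu,Tue) (Mon,Sun,Sat,Tue,Thu,Fri) (Mon,Sun,Sat,Thu,Tue,Fri) (Mon,Sun,Sat,Fri,Tue,Thu) (Mon,Sun,Sat,Fri,Thu,Tue) — 10.
Triage=Thu: (Mon,Sun,Fri,Tue,Wed,Sat) (Mon,Sun,Fri,Wed,Tue,Sat) (Mon,Sun,Fri,Sat,Tue,Wed) (Mon,Sun,Fri,Sat,Wed,Tue) (Mon,Sun,Sat,Tue,Wed,Fri) (Mon,Sun,Sat,Wed,Tue,Fri) (Mon,Sun,Sat,Fri,Tue,Wed) (Mon,Sun,Sat,Fri,Wed,Tue) — 8.
Triage=Fri: (Mon,Sun,Sat,Tue,Wed,Thu) (Mon,Sun,Sat,Tue,Thu,Wed) (Mon,Sun,Sat,Wed,Tue,Thu) (Mon,Sun,Sat,Wed,Thu,Tue) (Mon,Sun,Sat,Thu,Tue,Wed) (Mon,Sun,Sat,Thu,Wed,Tue) — 6.
Summing: 12 + 10 + 8 + 6 = 36.

36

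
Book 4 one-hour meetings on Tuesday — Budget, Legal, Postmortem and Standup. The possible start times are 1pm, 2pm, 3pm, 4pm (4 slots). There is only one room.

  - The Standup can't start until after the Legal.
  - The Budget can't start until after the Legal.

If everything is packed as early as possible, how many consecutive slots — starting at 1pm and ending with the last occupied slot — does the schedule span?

The precedence chain requires at least 2 distinct slots.
With at most 1 per slot and 4 meetings, at least 4 slots are needed.
4 works (last occupied slot: 4pm): for example Standup=3pm, Budget=2pm, Postmortem=4pm, Legal=1pm.

4 slots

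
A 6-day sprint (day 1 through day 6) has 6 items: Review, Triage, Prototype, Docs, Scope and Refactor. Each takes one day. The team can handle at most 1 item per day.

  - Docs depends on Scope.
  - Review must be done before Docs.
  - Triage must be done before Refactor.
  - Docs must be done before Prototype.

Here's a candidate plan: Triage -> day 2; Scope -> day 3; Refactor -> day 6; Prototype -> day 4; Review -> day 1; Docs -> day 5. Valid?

Invalid. Docs must be done before Prototype.

Docs depends on Scope — holds.
Triage must be done before Refactor — holds.
The team can handle at most 1 item per day — holds.
Review must be done before Docs — holds.
Docs must be done before Prototype — violated.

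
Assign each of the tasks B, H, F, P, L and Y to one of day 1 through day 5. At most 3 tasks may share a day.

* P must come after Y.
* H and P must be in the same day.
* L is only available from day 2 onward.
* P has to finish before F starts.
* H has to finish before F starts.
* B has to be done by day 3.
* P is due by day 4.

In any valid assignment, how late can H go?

H must be in the same day as P, which can't be before day 2, so H is at least day 2; downstream work caps H at day 4.
H at day 4 is achievable: H in day 4; Y in day 1; F in day 5; P in day 4; B in day 1; L in day 2.

day 4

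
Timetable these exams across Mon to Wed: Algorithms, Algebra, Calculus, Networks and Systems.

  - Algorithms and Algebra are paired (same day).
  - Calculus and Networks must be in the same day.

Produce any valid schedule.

Systems -> Mon; Algebra -> Mon; Algorithms -> Mon; Calculus -> Mon; Networks -> Mon

Checking: Algorithms = Algebra = Mon; Calculus = Networks = Mon.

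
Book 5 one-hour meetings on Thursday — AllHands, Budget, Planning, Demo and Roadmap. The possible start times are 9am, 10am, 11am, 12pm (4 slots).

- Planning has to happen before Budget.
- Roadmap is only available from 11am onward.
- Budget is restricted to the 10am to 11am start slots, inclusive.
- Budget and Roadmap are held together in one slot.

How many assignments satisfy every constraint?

32

Splitting on AllHands: it can be 9am (8), 10am (8), 11am (8), 12pm (8). Listing each branch's schedules as (Budget, Planning, Demo, Roadmap):
AllHands=9am: (11am,9am,9am,11am) (11am,9am,10am,11am) (11am,9am,11am,11am) (11am,9am,12pm,11am) (11am,10am,9am,11am) (11am,10am,10am,11am) (11am,10am,11am,11am) (11am,10am,12pm,11am) — 8.
AllHands=10am: (11am,9am,9am,11am) (11am,9am,10am,11am) (11am,9am,11am,11am) (11am,9am,12pm,11am) (11am,10am,9am,11am) (11am,10am,10am,11am) (11am,10am,11am,11am) (11am,10am,12pm,11am) — 8.
AllHands=11am: (11am,9am,9am,11am) (11am,9am,10am,11am) (11am,9am,11am,11am) (11am,9am,12pm,11am) (11am,10am,9am,11am) (11am,10am,10am,11am) (11am,10am,11am,11am) (11am,10am,12pm,11am) — 8.
AllHands=12pm: (11am,9am,9am,11am) (11am,9am,10am,11am) (11am,9am,11am,11am) (11am,9am,12pm,11am) (11am,10am,9am,11am) (11am,10am,10am,11am) (11am,10am,11am,11am) (11am,10am,12pm,11am) — 8.
Summing: 8 + 8 + 8 + 8 = 32.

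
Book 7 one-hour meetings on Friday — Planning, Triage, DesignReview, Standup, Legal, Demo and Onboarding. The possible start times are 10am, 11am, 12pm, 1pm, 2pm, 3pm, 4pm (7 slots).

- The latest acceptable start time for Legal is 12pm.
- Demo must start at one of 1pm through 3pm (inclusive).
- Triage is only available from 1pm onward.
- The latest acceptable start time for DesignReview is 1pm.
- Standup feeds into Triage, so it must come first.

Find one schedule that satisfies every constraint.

Planning -> 10am; Onboarding -> 10am; Standup -> 10am; DesignReview -> 10am; Legal -> 10am; Demo -> 1pm; Triage -> 1pm

Checking: Standup(10am) before Triage(1pm); DesignReview=10am in [10am,1pm]; Legal=10am in [10am,12pm]; Demo=1pm in [1pm,3pm]; Triage=1pm in [1pm,4pm].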